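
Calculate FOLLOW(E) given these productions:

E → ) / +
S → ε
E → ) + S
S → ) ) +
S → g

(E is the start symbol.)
{ $ }

To compute FOLLOW(E), find every occurrence of E on a right-hand side N → α E β: add FIRST(β) \ {ε}, and if β is empty or nullable also add FOLLOW(N). Iterate to a fixed point.

E is the start symbol, so $ ∈ FOLLOW(E).
E does not occur on any right-hand side.

Taking the union: FOLLOW(E) = { $ }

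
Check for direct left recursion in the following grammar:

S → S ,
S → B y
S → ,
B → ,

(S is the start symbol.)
S → S ,: LEFT RECURSIVE (starts with S)
S → B y: starts with B
S → ,: starts with ','
B → ,: starts with ','

The grammar has direct left recursion on: S.

Answer: Yes, S is left-recursive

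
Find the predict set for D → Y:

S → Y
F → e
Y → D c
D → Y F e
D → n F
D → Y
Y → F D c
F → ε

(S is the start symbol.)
PREDICT(D → Y) = (FIRST(RHS) \ {ε}) ∪ (FOLLOW(D) if ε ∈ FIRST(RHS), i.e. RHS ⇒* ε)
FIRST(Y) = { 'e', 'n' }
FIRST(Y) = { 'e', 'n' }
ε ∉ FIRST(Y), so FOLLOW(D) is not added.
PREDICT(D → Y) = { 'e', 'n' }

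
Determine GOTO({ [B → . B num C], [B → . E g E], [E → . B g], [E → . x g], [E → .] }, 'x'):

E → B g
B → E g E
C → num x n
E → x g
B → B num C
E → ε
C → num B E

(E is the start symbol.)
GOTO(I, 'x') = CLOSURE({ [A → αX.β] : [A → α.Xβ] ∈ I, X = 'x' })

Items with dot before 'x', with the dot advanced:
  [E → . x g] → [E → x . g]
Closure adds nothing (no advanced item has the dot before a non-terminal).

GOTO = { [E → x . g] }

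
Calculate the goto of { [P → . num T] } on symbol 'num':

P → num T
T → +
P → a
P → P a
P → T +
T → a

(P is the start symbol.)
{ [P → num . T], [T → . +], [T → . a] }

GOTO(I, 'num') = CLOSURE({ [A → αX.β] : [A → α.Xβ] ∈ I, X = 'num' })

Items with dot before 'num', with the dot advanced:
  [P → . num T] → [P → num . T]
Closure of the advanced items:
  [P → num . T] has the dot before T: add [T → . +], [T → . a]

GOTO = { [P → num . T], [T → . +], [T → . a] }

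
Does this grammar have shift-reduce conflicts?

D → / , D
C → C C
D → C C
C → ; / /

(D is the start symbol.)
A shift-reduce conflict occurs when an LR(0) state has both:
  - a complete (reduce) item [A → α .] (dot at the end), and
  - a shift item [B → β . c γ] (dot before a terminal).

Augment with D' → D and build the canonical LR(0) collection (I0 = CLOSURE({[D' → . D]}), then GOTO on every symbol after a dot until no new states appear). It has 11 states:
  I0: { [C → . ; / /], [C → . C C], [D → . / , D], [D → . C C], [D' → . D] }  — shift
  I1: { [D → / . , D] }  — shift
  I2: { [C → ; . / /] }  — shift
  I3: { [C → . ; / /], [C → . C C], [C → C . C], [D → C . C] }  — shift
  I4: { [D' → D .] }  — accept
  I5: { [C → . ; / /], [C → . C C], [C → C . C], [C → C C .], [D → C C .] }  — shift, 2 reduces
  I6: { [C → . ; / /], [C → . C C], [C → C . C], [C → C C .] }  — shift, reduce
  I7: { [C → ; / . /] }  — shift
  I8: { [C → ; / / .] }  — reduce
  I9: { [C → . ; / /], [C → . C C], [D → . / , D], [D → . C C], [D → / , . D] }  — shift
  I10: { [D → / , D .] }  — reduce

I5 contains reduce items [C → C C .], [D → C C .] and shift item [C → . ; / /] — shift-reduce conflict.
I6 contains reduce item [C → C C .] and shift item [C → . ; / /] — shift-reduce conflict.

Answer: Yes — I5: [C → C C .] vs [C → . ; / /]; I6: [C → C C .] vs [C → . ; / /]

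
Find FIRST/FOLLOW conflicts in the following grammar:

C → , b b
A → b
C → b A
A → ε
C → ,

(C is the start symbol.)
Nullable non-terminals: A.

A: nullable alternative(s) A → ε; FOLLOW(A) = { $ }
  A → b: FIRST \ {ε} = { 'b' } — disjoint from FOLLOW(A)
  A → ε: FIRST \ {ε} = { } — this is the only nullable alternative, skip

C has no nullable alternative, so no FIRST/FOLLOW check is needed there.

No FIRST/FOLLOW conflicts found.

Answer: No FIRST/FOLLOW conflicts.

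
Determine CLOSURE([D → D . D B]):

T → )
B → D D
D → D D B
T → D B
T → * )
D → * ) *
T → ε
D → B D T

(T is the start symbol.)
Start with: [D → D . D B]
  [D → D . D B] has the dot before D: add [D → . D D B], [D → . * ) *], [D → . B D T]
  [D → . B D T] has the dot before B: add [B → . D D]
No further items can be added.

CLOSURE = { [B → . D D], [D → . * ) *], [D → . B D T], [D → . D D B], [D → D . D B] }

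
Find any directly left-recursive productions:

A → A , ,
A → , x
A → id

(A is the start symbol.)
Yes, A is left-recursive

Direct left recursion occurs when N → N α for some non-terminal N (the right-hand side begins with the left-hand side itself).

A → A , ,: LEFT RECURSIVE (starts with A)
A → , x: starts with ','
A → id: starts with id

The grammar has direct left recursion on: A.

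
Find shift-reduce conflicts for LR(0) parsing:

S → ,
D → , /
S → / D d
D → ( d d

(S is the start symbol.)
A shift-reduce conflict occurs when an LR(0) state has both:
  - a complete (reduce) item [A → α .] (dot at the end), and
  - a shift item [B → β . c γ] (dot before a terminal).

Augment with S' → S and build the canonical LR(0) collection (I0 = CLOSURE({[S' → . S]}), then GOTO on every symbol after a dot until no new states appear). It has 11 states:
  I0: { [S → . ,], [S → . / D d], [S' → . S] }  — shift
  I1: { [S → , .] }  — reduce
  I2: { [D → . ( d d], [D → . , /], [S → / . D d] }  — shift
  I3: { [S' → S .] }  — accept
  I4: { [D → ( . d d] }  — shift
  I5: { [D → , . /] }  — shift
  I6: { [S → / D . d] }  — shift
  I7: { [S → / D d .] }  — reduce
  I8: { [D → , / .] }  — reduce
  I9: { [D → ( d . d] }  — shift
  I10: { [D → ( d d .] }  — reduce

No state contains both a complete item and a shift item.

Answer: No shift-reduce conflicts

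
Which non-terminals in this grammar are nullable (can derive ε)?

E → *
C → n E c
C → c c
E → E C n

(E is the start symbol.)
A non-terminal is nullable if it can derive ε (the empty string): either it has an ε-production, or it has a production whose right-hand side consists entirely of nullable non-terminals.

There are no ε-productions, so no non-terminal can derive ε.
No non-terminals are nullable.

Answer: None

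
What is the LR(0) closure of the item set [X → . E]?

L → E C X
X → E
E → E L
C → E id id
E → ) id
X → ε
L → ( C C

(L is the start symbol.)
{ [E → . ) id], [E → . E L], [X → . E] }

Start with: [X → . E]
  [X → . E] has the dot before E: add [E → . E L], [E → . ) id]
No further items can be added.

CLOSURE = { [E → . ) id], [E → . E L], [X → . E] }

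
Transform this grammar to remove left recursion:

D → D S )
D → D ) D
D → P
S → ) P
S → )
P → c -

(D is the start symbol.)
D is directly left-recursive. The standard transformation for
  A → A α₁ | ... | A α_m | β₁ | ... | β_n
is
  A  → β₁ A' | ... | β_n A'
  A' → α₁ A' | ... | α_m A' | ε

D → P becomes D → P D'
D → D S ) becomes D' → S ) D'
D → D ) D becomes D' → ) D D'
Add D' → ε

Productions for other non-terminals are unchanged:
  S → ) P
  S → )
  P → c -

Resulting grammar:
D → P D'
D' → S ) D'
D' → ) D D'
D' → ε
S → ) P
S → )
P → c -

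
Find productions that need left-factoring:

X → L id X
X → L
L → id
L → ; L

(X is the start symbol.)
Yes, X has productions with common prefix 'L'

Left-factoring is needed when two productions for the same non-terminal
share a common prefix on the right-hand side.

Productions for X:
  X → L id X
  X → L
Productions for L:
  L → id
  L → ; L

Found common prefix 'L' in productions for X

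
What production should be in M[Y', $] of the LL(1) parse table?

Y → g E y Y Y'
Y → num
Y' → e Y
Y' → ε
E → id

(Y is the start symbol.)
Y' → ε

To find M[Y', $], we find productions for Y' where $ is in the predict set (PREDICT(N → α) = (FIRST(α) \ {ε}) ∪ (FOLLOW(N) if α ⇒* ε)).

Relevant sets:
  FOLLOW(Y') = { $, 'e' }

Y' → e Y: PREDICT = { 'e' }
Y' → ε: PREDICT = { $, 'e' }
  $ is in predict set, so this production goes in M[Y', $]

M[Y', $] = Y' → ε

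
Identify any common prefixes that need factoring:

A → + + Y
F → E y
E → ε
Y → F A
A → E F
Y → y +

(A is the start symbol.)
No, left-factoring is not needed

Left-factoring is needed when two productions for the same non-terminal
share a common prefix on the right-hand side.

Productions for A:
  A → + + Y
  A → E F
Productions for Y:
  Y → F A
  Y → y +

No common prefixes found.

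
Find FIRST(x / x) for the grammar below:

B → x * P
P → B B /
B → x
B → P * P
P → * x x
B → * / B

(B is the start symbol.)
To compute FIRST(x / x), process the symbols left to right:
Symbol x is a terminal. Add 'x' and stop.
FIRST(x / x) = { 'x' }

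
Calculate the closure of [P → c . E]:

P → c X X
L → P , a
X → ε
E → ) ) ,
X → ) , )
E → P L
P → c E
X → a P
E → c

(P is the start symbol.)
{ [E → . ) ) ,], [E → . P L], [E → . c], [P → . c E], [P → . c X X], [P → c . E] }

Start with: [P → c . E]
  [P → c . E] has the dot before E: add [E → . ) ) ,], [E → . P L], [E → . c]
  [E → . P L] has the dot before P: add [P → . c X X], [P → . c E]
No further items can be added.

CLOSURE = { [E → . ) ) ,], [E → . P L], [E → . c], [P → . c E], [P → . c X X], [P → c . E] }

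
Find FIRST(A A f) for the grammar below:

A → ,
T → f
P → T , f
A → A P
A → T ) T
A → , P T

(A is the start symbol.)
FIRST sets of the non-terminals involved (from the grammar, by fixed-point iteration):
  FIRST(A) = { ',', 'f' }

To compute FIRST(A A f), process the symbols left to right:
Symbol A is a non-terminal. Add FIRST(A) \ {ε} = { ',', 'f' }
A is not nullable (ε ∉ FIRST(A)), so stop here.
FIRST(A A f) = { ',', 'f' }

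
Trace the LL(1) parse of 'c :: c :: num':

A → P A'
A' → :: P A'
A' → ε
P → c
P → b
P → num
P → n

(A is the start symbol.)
LL(1) parsing maintains a stack (initially the start symbol over $) and the input. At each step: if the stack top is a terminal, match it against the current input token; if it is a non-terminal N, replace it with the RHS of M[N, lookahead] (the unique production whose predict set contains the lookahead).

Stack is shown with the top on the left.

Stack      Input            Action
----------------------------------
A $        c :: c :: num $  output A → P A'
P A' $     c :: c :: num $  output P → c
c A' $     c :: c :: num $  match 'c'
A' $       :: c :: num $    output A' → :: P A'
:: P A' $  :: c :: num $    match '::'
P A' $     c :: num $       output P → c
c A' $     c :: num $       match 'c'
A' $       :: num $         output A' → :: P A'
:: P A' $  :: num $         match '::'
P A' $     num $            output P → num
num A' $   num $            match 'num'
A' $       $                output A' → ε
$          $                accept

The string is accepted.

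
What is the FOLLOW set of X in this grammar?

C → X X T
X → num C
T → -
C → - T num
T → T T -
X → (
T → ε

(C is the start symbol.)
To compute FOLLOW(X), find every occurrence of X on a right-hand side N → α X β: add FIRST(β) \ {ε}, and if β is empty or nullable also add FOLLOW(N). Iterate to a fixed point.

In C → X X T: X is followed by X T, add FIRST(X T) \ {ε} = { '(', 'num' }
In C → X X T: X is followed by T, add FIRST(T) \ {ε} = { '-' }
  T is nullable, so also add FOLLOW(C)

The FOLLOW sets referred to above (computed the same way, to a fixed point):
  FOLLOW(C) = { $, '(', '-', 'num' }

Taking the union: FOLLOW(X) = { $, '(', '-', 'num' }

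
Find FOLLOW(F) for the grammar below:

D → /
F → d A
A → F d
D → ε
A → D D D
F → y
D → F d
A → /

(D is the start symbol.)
In A → F d: F is followed by d, add FIRST(d) \ {ε} = { 'd' }
In D → F d: F is followed by d, add FIRST(d) \ {ε} = { 'd' }

Taking the union: FOLLOW(F) = { 'd' }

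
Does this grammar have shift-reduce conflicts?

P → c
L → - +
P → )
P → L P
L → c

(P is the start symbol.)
Augment with P' → P and build the canonical LR(0) collection (I0 = CLOSURE({[P' → . P]}), then GOTO on every symbol after a dot until no new states appear). It has 8 states:
  I0: { [L → . - +], [L → . c], [P → . )], [P → . L P], [P → . c], [P' → . P] }  — shift
  I1: { [P → ) .] }  — reduce
  I2: { [L → - . +] }  — shift
  I3: { [L → . - +], [L → . c], [P → . )], [P → . L P], [P → . c], [P → L . P] }  — shift
  I4: { [P' → P .] }  — accept
  I5: { [L → c .], [P → c .] }  — 2 reduces
  I6: { [P → L P .] }  — reduce
  I7: { [L → - + .] }  — reduce

No state contains both a complete item and a shift item.

Answer: No shift-reduce conflicts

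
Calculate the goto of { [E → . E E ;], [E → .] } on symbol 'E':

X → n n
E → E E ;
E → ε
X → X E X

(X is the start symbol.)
GOTO(I, 'E') = CLOSURE({ [A → αX.β] : [A → α.Xβ] ∈ I, X = 'E' })

Items with dot before 'E', with the dot advanced:
  [E → . E E ;] → [E → E . E ;]
Closure of the advanced items:
  [E → E . E ;] has the dot before E: add [E → . E E ;], [E → .]

GOTO = { [E → . E E ;], [E → .], [E → E . E ;] }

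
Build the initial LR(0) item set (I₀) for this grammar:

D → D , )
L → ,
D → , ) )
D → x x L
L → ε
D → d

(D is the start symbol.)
First, augment the grammar with D' → D
I₀ = CLOSURE({ [D' → . D] }):
  [D' → . D] has the dot before D: add [D → . D , )], [D → . , ) )], [D → . x x L], [D → . d]
No further items can be added.

I₀ = { [D → . , ) )], [D → . D , )], [D → . d], [D → . x x L], [D' → . D] }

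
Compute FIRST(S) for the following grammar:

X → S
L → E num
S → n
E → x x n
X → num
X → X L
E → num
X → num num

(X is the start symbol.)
{ 'n' }

From S → n:
  - n is a terminal: add 'n' and stop

Collecting: FIRST(S) = { 'n' }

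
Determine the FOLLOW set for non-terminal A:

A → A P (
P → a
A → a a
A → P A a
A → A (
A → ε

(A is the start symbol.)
A is the start symbol, so $ ∈ FOLLOW(A).
In A → A P (: A is followed by P '(', add FIRST(P '(') \ {ε} = { 'a' }
In A → P A a: A is followed by a, add FIRST(a) \ {ε} = { 'a' }
In A → A (: A is followed by '(', add FIRST('(') \ {ε} = { '(' }

Taking the union: FOLLOW(A) = { $, '(', 'a' }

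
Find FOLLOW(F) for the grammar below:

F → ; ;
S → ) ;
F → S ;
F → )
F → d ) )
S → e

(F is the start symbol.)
F is the start symbol, so $ ∈ FOLLOW(F).
F does not occur on any right-hand side.

Taking the union: FOLLOW(F) = { $ }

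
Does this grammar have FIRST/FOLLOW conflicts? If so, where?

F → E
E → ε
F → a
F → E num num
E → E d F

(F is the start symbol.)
Yes. F → E num num with FOLLOW(F) on { 'd', 'num' }; E → E d F with FOLLOW(E) on { 'd' }

A FIRST/FOLLOW conflict occurs when a non-terminal N has a nullable alternative N → β (β ⇒* ε) and another alternative N → α with FIRST(α) ∩ FOLLOW(N) ≠ ∅: on such a lookahead the parser cannot decide between expanding α and letting N vanish via β.

Nullable non-terminals: E, F.
FIRST sets used below: FIRST(E) = { 'd', ε }

E: nullable alternative(s) E → ε; FOLLOW(E) = { $, 'd', 'num' }
  E → ε: FIRST \ {ε} = { } — this is the only nullable alternative, skip
  E → E d F: FIRST \ {ε} = { 'd' } — overlaps FOLLOW(E) on { 'd' }: CONFLICT

F: nullable alternative(s) F → E; FOLLOW(F) = { $, 'd', 'num' }
  F → E: FIRST \ {ε} = { 'd' } — this is the only nullable alternative, skip
  F → a: FIRST \ {ε} = { 'a' } — disjoint from FOLLOW(F)
  F → E num num: FIRST \ {ε} = { 'd', 'num' } — overlaps FOLLOW(F) on { 'd', 'num' }: CONFLICT

So the grammar has 2 FIRST/FOLLOW conflicts (marked CONFLICT above).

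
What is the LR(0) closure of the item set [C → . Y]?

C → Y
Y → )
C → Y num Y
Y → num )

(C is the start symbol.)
Start with: [C → . Y]
  [C → . Y] has the dot before Y: add [Y → . )], [Y → . num )]
No further items can be added.

CLOSURE = { [C → . Y], [Y → . )], [Y → . num )] }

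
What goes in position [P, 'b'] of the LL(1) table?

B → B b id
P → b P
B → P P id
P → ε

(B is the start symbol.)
To find M[P, 'b'], we find productions for P where 'b' is in the predict set (PREDICT(N → α) = (FIRST(α) \ {ε}) ∪ (FOLLOW(N) if α ⇒* ε)).

Relevant sets:
  FOLLOW(P) = { 'b', 'id' }

P → b P: PREDICT = { 'b' }
  'b' is in predict set, so this production goes in M[P, 'b']
P → ε: PREDICT = { 'b', 'id' }
  'b' is in predict set, so this production goes in M[P, 'b']

M[P, 'b'] = P → b P, P → ε  (a multiply-defined cell — the grammar is not LL(1))

Answer: P → b P, P → ε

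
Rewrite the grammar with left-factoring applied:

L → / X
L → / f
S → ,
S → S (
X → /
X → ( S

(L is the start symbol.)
L → / L'
L' → X
L' → f
S → ,
S → S (
X → /
X → ( S

Left-factoring transforms A → αβ₁ | αβ₂ into A → αA' and A' → β₁ | β₂
(α is the longest common prefix among the alternatives). Repeat until
no nonterminal has two alternatives with a common prefix.

Round 1: L has alternatives sharing prefix '/'. Introduce L': L → / L'
  Add: L' → X
  Add: L' → f

No remaining common prefixes — done.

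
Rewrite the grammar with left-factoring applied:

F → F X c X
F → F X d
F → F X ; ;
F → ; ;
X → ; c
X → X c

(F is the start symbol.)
Left-factoring transforms A → αβ₁ | αβ₂ into A → αA' and A' → β₁ | β₂
(α is the longest common prefix among the alternatives). Repeat until
no nonterminal has two alternatives with a common prefix.

Round 1: F has alternatives sharing prefix 'F X'. Introduce F': F → F X F'
  Add: F' → c X
  Add: F' → d
  Add: F' → ; ;

No remaining common prefixes — done.

Resulting grammar:
F → F X F'
F' → c X
F' → d
F' → ; ;
F → ; ;
X → ; c
X → X c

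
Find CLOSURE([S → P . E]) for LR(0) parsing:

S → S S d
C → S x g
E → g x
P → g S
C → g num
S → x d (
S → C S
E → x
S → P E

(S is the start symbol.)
To compute CLOSURE, for each item [A → α.Bβ] where B is a non-terminal, add [B → .γ] for all productions B → γ; repeat for the newly added items until nothing changes.

Start with: [S → P . E]
  [S → P . E] has the dot before E: add [E → . g x], [E → . x]
No further items can be added.

CLOSURE = { [E → . g x], [E → . x], [S → P . E] }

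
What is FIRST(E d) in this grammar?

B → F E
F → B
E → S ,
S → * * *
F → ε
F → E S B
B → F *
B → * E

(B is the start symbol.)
{ '*' }

FIRST sets of the non-terminals involved (from the grammar, by fixed-point iteration):
  FIRST(E) = { '*' }

To compute FIRST(E d), process the symbols left to right:
Symbol E is a non-terminal. Add FIRST(E) \ {ε} = { '*' }
E is not nullable (ε ∉ FIRST(E)), so stop here.
FIRST(E d) = { '*' }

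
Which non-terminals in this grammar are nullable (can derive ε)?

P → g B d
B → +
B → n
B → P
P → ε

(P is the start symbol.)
A non-terminal is nullable if it can derive ε (the empty string): either it has an ε-production, or it has a production whose right-hand side consists entirely of nullable non-terminals.

ε-productions: P → ε
So P is immediately nullable.
B → P: every symbol on the right is nullable, so B is nullable too.
Every non-terminal is now nullable.
Nullable = { 'B', 'P' }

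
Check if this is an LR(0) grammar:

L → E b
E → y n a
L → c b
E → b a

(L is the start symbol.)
Yes, the grammar is LR(0)

Augment with L' → L and build the canonical LR(0) collection (I0 = CLOSURE({[L' → . L]}), then GOTO on every symbol after a dot until no new states appear). It has 11 states:
  I0: { [E → . b a], [E → . y n a], [L → . E b], [L → . c b], [L' → . L] }  — shift
  I1: { [L → E . b] }  — shift
  I2: { [L' → L .] }  — accept
  I3: { [E → b . a] }  — shift
  I4: { [L → c . b] }  — shift
  I5: { [E → y . n a] }  — shift
  I6: { [E → y n . a] }  — shift
  I7: { [E → y n a .] }  — reduce
  I8: { [L → c b .] }  — reduce
  I9: { [E → b a .] }  — reduce
  I10: { [L → E b .] }  — reduce

Every state is either a pure shift/goto state or contains exactly one complete item and nothing to shift — no conflicts. The grammar is LR(0).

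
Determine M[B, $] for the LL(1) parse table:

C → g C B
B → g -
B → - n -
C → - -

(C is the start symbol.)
Empty (error entry)

To find M[B, $], we find productions for B where $ is in the predict set (PREDICT(N → α) = (FIRST(α) \ {ε}) ∪ (FOLLOW(N) if α ⇒* ε)).

B → g -: PREDICT = { 'g' }
B → - n -: PREDICT = { '-' }

M[B, $] is empty (no production applies)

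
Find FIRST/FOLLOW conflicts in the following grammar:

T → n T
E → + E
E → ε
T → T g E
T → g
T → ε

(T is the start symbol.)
Yes. T → T g E with FOLLOW(T) on { 'g' }; T → g with FOLLOW(T) on { 'g' }

A FIRST/FOLLOW conflict occurs when a non-terminal N has a nullable alternative N → β (β ⇒* ε) and another alternative N → α with FIRST(α) ∩ FOLLOW(N) ≠ ∅: on such a lookahead the parser cannot decide between expanding α and letting N vanish via β.

Nullable non-terminals: E, T.
FIRST sets used below: FIRST(T) = { 'g', 'n', ε }

E: nullable alternative(s) E → ε; FOLLOW(E) = { $, 'g' }
  E → + E: FIRST \ {ε} = { '+' } — disjoint from FOLLOW(E)
  E → ε: FIRST \ {ε} = { } — this is the only nullable alternative, skip

T: nullable alternative(s) T → ε; FOLLOW(T) = { $, 'g' }
  T → n T: FIRST \ {ε} = { 'n' } — disjoint from FOLLOW(T)
  T → T g E: FIRST \ {ε} = { 'g', 'n' } — overlaps FOLLOW(T) on { 'g' }: CONFLICT
  T → g: FIRST \ {ε} = { 'g' } — overlaps FOLLOW(T) on { 'g' }: CONFLICT
  T → ε: FIRST \ {ε} = { } — this is the only nullable alternative, skip

So the grammar has 2 FIRST/FOLLOW conflicts (marked CONFLICT above).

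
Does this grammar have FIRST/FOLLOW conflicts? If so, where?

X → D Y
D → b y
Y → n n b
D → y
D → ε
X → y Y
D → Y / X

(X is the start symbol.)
A FIRST/FOLLOW conflict occurs when a non-terminal N has a nullable alternative N → β (β ⇒* ε) and another alternative N → α with FIRST(α) ∩ FOLLOW(N) ≠ ∅: on such a lookahead the parser cannot decide between expanding α and letting N vanish via β.

Nullable non-terminals: D.
FIRST sets used below: FIRST(Y) = { 'n' }

D: nullable alternative(s) D → ε; FOLLOW(D) = { 'n' }
  D → b y: FIRST \ {ε} = { 'b' } — disjoint from FOLLOW(D)
  D → y: FIRST \ {ε} = { 'y' } — disjoint from FOLLOW(D)
  D → ε: FIRST \ {ε} = { } — this is the only nullable alternative, skip
  D → Y / X: FIRST \ {ε} = { 'n' } — overlaps FOLLOW(D) on { 'n' }: CONFLICT

X, Y have no nullable alternative, so no FIRST/FOLLOW check is needed there.

So the grammar has 1 FIRST/FOLLOW conflict (marked CONFLICT above).

Answer: Yes. D → Y '/' X with FOLLOW(D) on { 'n' }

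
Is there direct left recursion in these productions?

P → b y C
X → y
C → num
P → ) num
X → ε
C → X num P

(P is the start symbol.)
Direct left recursion occurs when N → N α for some non-terminal N (the right-hand side begins with the left-hand side itself).

P → b y C: starts with b
X → y: starts with y
C → num: starts with num
P → ) num: starts with ')'
X → ε: starts with ε
C → X num P: starts with X

No direct left recursion found.

Answer: No direct left recursion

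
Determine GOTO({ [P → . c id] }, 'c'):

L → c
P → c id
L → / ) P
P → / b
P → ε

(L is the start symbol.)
{ [P → c . id] }

GOTO(I, 'c') = CLOSURE({ [A → αX.β] : [A → α.Xβ] ∈ I, X = 'c' })

Items with dot before 'c', with the dot advanced:
  [P → . c id] → [P → c . id]
Closure adds nothing (no advanced item has the dot before a non-terminal).

GOTO = { [P → c . id] }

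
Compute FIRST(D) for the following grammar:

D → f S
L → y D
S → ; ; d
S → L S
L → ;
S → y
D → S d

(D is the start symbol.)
To compute FIRST(D), examine every production with D on the left-hand side, reading each right-hand side left to right until a non-nullable symbol is reached.

FIRST sets of the other non-terminals involved (by the same procedure, iterated to a fixed point):
  FIRST(S) = { ';', 'y' }

From D → f S:
  - f is a terminal: add 'f' and stop
From D → S d:
  - S is a non-terminal: add FIRST(S) \ {ε} = { ';', 'y' }
    S is not nullable, so stop

Collecting: FIRST(D) = { ';', 'f', 'y' }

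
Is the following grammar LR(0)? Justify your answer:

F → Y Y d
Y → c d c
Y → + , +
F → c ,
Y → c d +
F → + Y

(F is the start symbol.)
A grammar is LR(0) if no state in the canonical LR(0) collection has:
  - both a shift item (dot before a terminal) and a complete item (shift-reduce conflict), or
  - two or more complete items (reduce-reduce conflict; the accept item [F' → F .] counts as a complete item here).

Augment with F' → F and build the canonical LR(0) collection (I0 = CLOSURE({[F' → . F]}), then GOTO on every symbol after a dot until no new states appear). It has 16 states:
  I0: { [F → . + Y], [F → . Y Y d], [F → . c ,], [F' → . F], [Y → . + , +], [Y → . c d +], [Y → . c d c] }  — shift
  I1: { [F → + . Y], [Y → + . , +], [Y → . + , +], [Y → . c d +], [Y → . c d c] }  — shift
  I2: { [F' → F .] }  — accept
  I3: { [F → Y . Y d], [Y → . + , +], [Y → . c d +], [Y → . c d c] }  — shift
  I4: { [F → c . ,], [Y → c . d +], [Y → c . d c] }  — shift
  I5: { [F → c , .] }  — reduce
  I6: { [Y → c d . +], [Y → c d . c] }  — shift
  I7: { [Y → c d + .] }  — reduce
  I8: { [Y → c d c .] }  — reduce
  I9: { [Y → + . , +] }  — shift
  I10: { [F → Y Y . d] }  — shift
  I11: { [Y → c . d +], [Y → c . d c] }  — shift
  I12: { [F → Y Y d .] }  — reduce
  I13: { [Y → + , . +] }  — shift
  I14: { [Y → + , + .] }  — reduce
  I15: { [F → + Y .] }  — reduce

Every state is either a pure shift/goto state or contains exactly one complete item and nothing to shift — no conflicts. The grammar is LR(0).

Answer: Yes, the grammar is LR(0)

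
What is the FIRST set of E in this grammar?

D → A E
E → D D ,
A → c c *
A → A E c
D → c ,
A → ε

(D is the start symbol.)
FIRST sets of the other non-terminals involved (by the same procedure, iterated to a fixed point):
  FIRST(D) = { 'c' }

From E → D D ,:
  - D is a non-terminal: add FIRST(D) \ {ε} = { 'c' }
    D is not nullable, so stop

Collecting: FIRST(E) = { 'c' }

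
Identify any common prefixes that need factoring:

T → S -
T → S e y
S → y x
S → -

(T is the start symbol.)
Yes, T has productions with common prefix 'S'

Left-factoring is needed when two productions for the same non-terminal
share a common prefix on the right-hand side.

Productions for T:
  T → S -
  T → S e y
Productions for S:
  S → y x
  S → -

Found common prefix 'S' in productions for T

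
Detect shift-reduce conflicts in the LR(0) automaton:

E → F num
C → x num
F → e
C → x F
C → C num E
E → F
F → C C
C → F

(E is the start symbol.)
A shift-reduce conflict occurs when an LR(0) state has both:
  - a complete (reduce) item [A → α .] (dot at the end), and
  - a shift item [B → β . c γ] (dot before a terminal).

Augment with E' → E and build the canonical LR(0) collection (I0 = CLOSURE({[E' → . E]}), then GOTO on every symbol after a dot until no new states appear). It has 13 states:
  I0: { [C → . C num E], [C → . F], [C → . x F], [C → . x num], [E → . F num], [E → . F], [E' → . E], [F → . C C], [F → . e] }  — shift
  I1: { [C → . C num E], [C → . F], [C → . x F], [C → . x num], [C → C . num E], [F → . C C], [F → . e], [F → C . C] }  — shift
  I2: { [E' → E .] }  — accept
  I3: { [C → F .], [E → F . num], [E → F .] }  — shift, 2 reduces
  I4: { [F → e .] }  — reduce
  I5: { [C → . C num E], [C → . F], [C → . x F], [C → . x num], [C → x . F], [C → x . num], [F → . C C], [F → . e] }  — shift
  I6: { [C → F .], [C → x F .] }  — 2 reduces
  I7: { [C → x num .] }  — reduce
  I8: { [E → F num .] }  — reduce
  I9: { [C → . C num E], [C → . F], [C → . x F], [C → . x num], [C → C . num E], [F → . C C], [F → . e], [F → C . C], [F → C C .] }  — shift, reduce
  I10: { [C → F .] }  — reduce
  I11: { [C → . C num E], [C → . F], [C → . x F], [C → . x num], [C → C num . E], [E → . F num], [E → . F], [F → . C C], [F → . e] }  — shift
  I12: { [C → C num E .] }  — reduce

I3 contains reduce items [C → F .], [E → F .] and shift item [E → F . num] — shift-reduce conflict.
I9 contains reduce item [F → C C .] and shift items [C → C . num E], [C → . x F], [C → . x num], [F → . e] — shift-reduce conflict.

Answer: Yes — I3: [C → F .] vs [E → F . num]; I9: [F → C C .] vs [C → C . num E]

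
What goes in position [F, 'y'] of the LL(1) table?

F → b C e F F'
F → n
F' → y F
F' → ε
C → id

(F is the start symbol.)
To find M[F, 'y'], we find productions for F where 'y' is in the predict set (PREDICT(N → α) = (FIRST(α) \ {ε}) ∪ (FOLLOW(N) if α ⇒* ε)).

F → b C e F F': PREDICT = { 'b' }
F → n: PREDICT = { 'n' }

M[F, 'y'] is empty (no production applies)

Answer: Empty (error entry)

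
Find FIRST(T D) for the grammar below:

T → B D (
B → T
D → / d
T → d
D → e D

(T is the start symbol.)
{ 'd' }

FIRST sets of the non-terminals involved (from the grammar, by fixed-point iteration):
  FIRST(T) = { 'd' }

To compute FIRST(T D), process the symbols left to right:
Symbol T is a non-terminal. Add FIRST(T) \ {ε} = { 'd' }
T is not nullable (ε ∉ FIRST(T)), so stop here.
FIRST(T D) = { 'd' }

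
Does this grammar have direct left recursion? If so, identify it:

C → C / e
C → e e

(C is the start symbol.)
Yes, C is left-recursive

Direct left recursion occurs when N → N α for some non-terminal N (the right-hand side begins with the left-hand side itself).

C → C / e: LEFT RECURSIVE (starts with C)
C → e e: starts with e

The grammar has direct left recursion on: C.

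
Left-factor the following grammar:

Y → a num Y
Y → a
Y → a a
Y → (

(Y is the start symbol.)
Left-factoring transforms A → αβ₁ | αβ₂ into A → αA' and A' → β₁ | β₂
(α is the longest common prefix among the alternatives). Repeat until
no nonterminal has two alternatives with a common prefix.

Round 1: Y has alternatives sharing prefix 'a'. Introduce Y': Y → a Y'
  Add: Y' → num Y
  Add: Y' → ε
  Add: Y' → a

No remaining common prefixes — done.

Resulting grammar:
Y → a Y'
Y' → num Y
Y' → ε
Y' → a
Y → (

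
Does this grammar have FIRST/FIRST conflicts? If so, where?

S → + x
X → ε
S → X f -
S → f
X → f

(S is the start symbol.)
FIRST sets of the non-terminals at (or reachable through a nullable prefix from) the front of some alternative:
  FIRST(X) = { 'f', ε }

Productions for S:
  S → + x: FIRST = { '+' }
  S → X f -: FIRST = { 'f' }
  S → f: FIRST = { 'f' }
Productions for X:
  X → ε: FIRST = { ε }
  X → f: FIRST = { 'f' }

Conflict for S: S → X f - and S → f
  Overlap: { 'f' }

Answer: Yes. S → X f '-' / S → f on { 'f' }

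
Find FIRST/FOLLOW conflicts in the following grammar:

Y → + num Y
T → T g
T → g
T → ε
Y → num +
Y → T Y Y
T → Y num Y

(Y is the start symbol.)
Nullable non-terminals: T.
FIRST sets used below: FIRST(T) = { '+', 'g', 'num', ε }, FIRST(Y) = { '+', 'g', 'num' }

T: nullable alternative(s) T → ε; FOLLOW(T) = { '+', 'g', 'num' }
  T → T g: FIRST \ {ε} = { '+', 'g', 'num' } — overlaps FOLLOW(T) on { '+', 'g', 'num' }: CONFLICT
  T → g: FIRST \ {ε} = { 'g' } — overlaps FOLLOW(T) on { 'g' }: CONFLICT
  T → ε: FIRST \ {ε} = { } — this is the only nullable alternative, skip
  T → Y num Y: FIRST \ {ε} = { '+', 'g', 'num' } — overlaps FOLLOW(T) on { '+', 'g', 'num' }: CONFLICT

Y has no nullable alternative, so no FIRST/FOLLOW check is needed there.

So the grammar has 3 FIRST/FOLLOW conflicts (marked CONFLICT above).

Answer: Yes. T → T g with FOLLOW(T) on { '+', 'g', 'num' }; T → g with FOLLOW(T) on { 'g' }; T → Y num Y with FOLLOW(T) on { '+', 'g', 'num' }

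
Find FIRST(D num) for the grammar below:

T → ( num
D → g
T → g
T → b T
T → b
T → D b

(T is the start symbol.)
FIRST sets of the non-terminals involved (from the grammar, by fixed-point iteration):
  FIRST(D) = { 'g' }

To compute FIRST(D num), process the symbols left to right:
Symbol D is a non-terminal. Add FIRST(D) \ {ε} = { 'g' }
D is not nullable (ε ∉ FIRST(D)), so stop here.
FIRST(D num) = { 'g' }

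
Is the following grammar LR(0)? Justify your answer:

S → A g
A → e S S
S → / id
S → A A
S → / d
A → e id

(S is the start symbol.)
A grammar is LR(0) if no state in the canonical LR(0) collection has:
  - both a shift item (dot before a terminal) and a complete item (shift-reduce conflict), or
  - two or more complete items (reduce-reduce conflict; the accept item [S' → S .] counts as a complete item here).

Augment with S' → S and build the canonical LR(0) collection (I0 = CLOSURE({[S' → . S]}), then GOTO on every symbol after a dot until no new states appear). It has 12 states:
  I0: { [A → . e S S], [A → . e id], [S → . / d], [S → . / id], [S → . A A], [S → . A g], [S' → . S] }  — shift
  I1: { [S → / . d], [S → / . id] }  — shift
  I2: { [A → . e S S], [A → . e id], [S → A . A], [S → A . g] }  — shift
  I3: { [S' → S .] }  — accept
  I4: { [A → . e S S], [A → . e id], [A → e . S S], [A → e . id], [S → . / d], [S → . / id], [S → . A A], [S → . A g] }  — shift
  I5: { [A → . e S S], [A → . e id], [A → e S . S], [S → . / d], [S → . / id], [S → . A A], [S → . A g] }  — shift
  I6: { [A → e id .] }  — reduce
  I7: { [A → e S S .] }  — reduce
  I8: { [S → A A .] }  — reduce
  I9: { [S → A g .] }  — reduce
  I10: { [S → / d .] }  — reduce
  I11: { [S → / id .] }  — reduce

Every state is either a pure shift/goto state or contains exactly one complete item and nothing to shift — no conflicts. The grammar is LR(0).

Answer: Yes, the grammar is LR(0)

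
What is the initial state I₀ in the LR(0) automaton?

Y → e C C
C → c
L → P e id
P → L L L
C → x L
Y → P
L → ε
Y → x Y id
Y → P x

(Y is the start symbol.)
First, augment the grammar with Y' → Y
I₀ = CLOSURE({ [Y' → . Y] }):
  [Y' → . Y] has the dot before Y: add [Y → . e C C], [Y → . P], [Y → . x Y id], [Y → . P x]
  [Y → . P] has the dot before P: add [P → . L L L]
  [P → . L L L] has the dot before L: add [L → . P e id], [L → .]
No further items can be added.

I₀ = { [L → . P e id], [L → .], [P → . L L L], [Y → . P x], [Y → . P], [Y → . e C C], [Y → . x Y id], [Y' → . Y] }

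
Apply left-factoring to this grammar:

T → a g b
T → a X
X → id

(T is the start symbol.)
Left-factoring transforms A → αβ₁ | αβ₂ into A → αA' and A' → β₁ | β₂
(α is the longest common prefix among the alternatives). Repeat until
no nonterminal has two alternatives with a common prefix.

Round 1: T has alternatives sharing prefix 'a'. Introduce T': T → a T'
  Add: T' → g b
  Add: T' → X

No remaining common prefixes — done.

Resulting grammar:
T → a T'
T' → g b
T' → X
X → id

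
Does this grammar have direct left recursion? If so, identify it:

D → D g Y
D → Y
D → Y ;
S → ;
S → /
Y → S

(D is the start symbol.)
Direct left recursion occurs when N → N α for some non-terminal N (the right-hand side begins with the left-hand side itself).

D → D g Y: LEFT RECURSIVE (starts with D)
D → Y: starts with Y
D → Y ;: starts with Y
S → ;: starts with ';'
S → /: starts with '/'
Y → S: starts with S

The grammar has direct left recursion on: D.

Answer: Yes, D is left-recursive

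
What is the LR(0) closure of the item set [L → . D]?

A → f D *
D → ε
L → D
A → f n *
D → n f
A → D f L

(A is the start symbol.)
{ [D → . n f], [D → .], [L → . D] }

Start with: [L → . D]
  [L → . D] has the dot before D: add [D → .], [D → . n f]
No further items can be added.

CLOSURE = { [D → . n f], [D → .], [L → . D] }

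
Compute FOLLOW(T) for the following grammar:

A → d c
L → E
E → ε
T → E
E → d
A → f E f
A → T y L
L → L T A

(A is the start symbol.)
{ 'd', 'f', 'y' }

To compute FOLLOW(T), find every occurrence of T on a right-hand side N → α T β: add FIRST(β) \ {ε}, and if β is empty or nullable also add FOLLOW(N). Iterate to a fixed point.

In A → T y L: T is followed by y L, add FIRST(y L) \ {ε} = { 'y' }
In L → L T A: T is followed by A, add FIRST(A) \ {ε} = { 'd', 'f', 'y' }

Taking the union: FOLLOW(T) = { 'd', 'f', 'y' }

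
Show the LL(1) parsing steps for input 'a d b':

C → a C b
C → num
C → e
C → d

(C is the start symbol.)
LL(1) parsing maintains a stack (initially the start symbol over $) and the input. At each step: if the stack top is a terminal, match it against the current input token; if it is a non-terminal N, replace it with the RHS of M[N, lookahead] (the unique production whose predict set contains the lookahead).

Stack is shown with the top on the left.

Stack    Input    Action
------------------------
C $      a d b $  output C → a C b
a C b $  a d b $  match 'a'
C b $    d b $    output C → d
d b $    d b $    match 'd'
b $      b $      match 'b'
$        $        accept

The string is accepted.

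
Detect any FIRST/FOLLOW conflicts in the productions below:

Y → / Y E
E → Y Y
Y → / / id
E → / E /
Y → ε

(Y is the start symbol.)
A FIRST/FOLLOW conflict occurs when a non-terminal N has a nullable alternative N → β (β ⇒* ε) and another alternative N → α with FIRST(α) ∩ FOLLOW(N) ≠ ∅: on such a lookahead the parser cannot decide between expanding α and letting N vanish via β.

Nullable non-terminals: E, Y.
FIRST sets used below: FIRST(Y) = { '/', ε }

E: nullable alternative(s) E → Y Y; FOLLOW(E) = { $, '/' }
  E → Y Y: FIRST \ {ε} = { '/' } — this is the only nullable alternative, skip
  E → / E /: FIRST \ {ε} = { '/' } — overlaps FOLLOW(E) on { '/' }: CONFLICT

Y: nullable alternative(s) Y → ε; FOLLOW(Y) = { $, '/' }
  Y → / Y E: FIRST \ {ε} = { '/' } — overlaps FOLLOW(Y) on { '/' }: CONFLICT
  Y → / / id: FIRST \ {ε} = { '/' } — overlaps FOLLOW(Y) on { '/' }: CONFLICT
  Y → ε: FIRST \ {ε} = { } — this is the only nullable alternative, skip

So the grammar has 3 FIRST/FOLLOW conflicts (marked CONFLICT above).

Answer: Yes. Y → '/' Y E with FOLLOW(Y) on { '/' }; Y → '/' '/' id with FOLLOW(Y) on { '/' }; E → '/' E '/' with FOLLOW(E) on { '/' }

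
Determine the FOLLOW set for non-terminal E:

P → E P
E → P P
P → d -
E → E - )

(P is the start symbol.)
In P → E P: E is followed by P, add FIRST(P) \ {ε} = { 'd' }
In E → E - ): E is followed by '-' ')', add FIRST('-' ')') \ {ε} = { '-' }

Taking the union: FOLLOW(E) = { '-', 'd' }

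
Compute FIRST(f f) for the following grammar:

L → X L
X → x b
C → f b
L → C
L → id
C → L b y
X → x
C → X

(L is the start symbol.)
{ 'f' }

To compute FIRST(f f), process the symbols left to right:
Symbol f is a terminal. Add 'f' and stop.
FIRST(f f) = { 'f' }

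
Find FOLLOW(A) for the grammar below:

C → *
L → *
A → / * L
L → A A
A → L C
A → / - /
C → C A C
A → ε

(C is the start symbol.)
{ '*', '/' }

In L → A A: A is followed by A, add FIRST(A) \ {ε} = { '*', '/' }
  A is nullable, so also add FOLLOW(L)
In L → A A: A is at the end, add FOLLOW(L)
In C → C A C: A is followed by C, add FIRST(C) \ {ε} = { '*' }

The FOLLOW sets referred to above (computed the same way, to a fixed point):
  FOLLOW(L) = { '*', '/' }

Taking the union: FOLLOW(A) = { '*', '/' }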